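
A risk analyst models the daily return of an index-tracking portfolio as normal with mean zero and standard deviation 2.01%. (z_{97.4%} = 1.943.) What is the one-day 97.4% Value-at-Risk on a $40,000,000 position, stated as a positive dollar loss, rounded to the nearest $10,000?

$1,560,000

VaR = z·σ = 1.943 × 2.01% = 3.905%.
On $40,000,000: 0.03905 × $40,000,000 = $1,562,000.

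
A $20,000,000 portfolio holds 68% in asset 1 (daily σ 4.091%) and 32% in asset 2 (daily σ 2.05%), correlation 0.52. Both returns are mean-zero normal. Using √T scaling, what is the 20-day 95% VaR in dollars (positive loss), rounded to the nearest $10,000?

σ_p = √(0.68²·4.091² + 0.32²·2.05² + 2·0.52·0.68·0.32·4.091·2.05) = 3.173%.
σ_{20d} = 3.173% × √20 = 14.190%.
z(95%) = 1.645.
VaR = 1.645 × 14.190% = 23.343%; on $20,000,000 that is $4,668,600.

$4,670,000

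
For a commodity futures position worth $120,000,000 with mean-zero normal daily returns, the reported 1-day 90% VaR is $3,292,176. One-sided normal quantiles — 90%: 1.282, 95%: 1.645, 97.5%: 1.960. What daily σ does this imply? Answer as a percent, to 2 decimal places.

2.14%

VaR as a fraction: $3,292,176 / $120,000,000 = 2.743%.
σ = VaR / z = 2.743% / 1.282 = 2.140%.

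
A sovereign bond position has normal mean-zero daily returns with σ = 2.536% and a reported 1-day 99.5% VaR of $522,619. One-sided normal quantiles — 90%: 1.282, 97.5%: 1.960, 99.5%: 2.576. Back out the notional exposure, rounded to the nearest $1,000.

VaR as a fraction of value: z·σ = 2.576 × 2.536% = 6.53274%.
Position = $522,619 / 0.0653274 = $8,000,002.

$8,000,000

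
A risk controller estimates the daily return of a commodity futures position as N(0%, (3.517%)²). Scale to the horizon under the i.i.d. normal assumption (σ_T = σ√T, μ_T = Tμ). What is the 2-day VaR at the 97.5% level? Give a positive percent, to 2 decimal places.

At 97.5%, z = 1.960.
σ_{2d} = 3.517% × √2 = 4.974%.
VaR = 1.960 × 4.974% = 9.749%.

9.75%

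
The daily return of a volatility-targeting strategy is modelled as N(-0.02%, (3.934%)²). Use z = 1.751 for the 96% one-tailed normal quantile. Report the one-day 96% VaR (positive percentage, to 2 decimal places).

6.91%

VaR = −μ + z·σ = −(-0.02%) + 1.751 × 3.934% = 6.908%.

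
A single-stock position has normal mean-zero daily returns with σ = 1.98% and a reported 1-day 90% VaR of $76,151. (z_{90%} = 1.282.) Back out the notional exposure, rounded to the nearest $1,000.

$3,000,000

VaR as a fraction of value: z·σ = 1.282 × 1.98% = 2.53836%.
Position = $76,151 / 0.0253836 = $3,000,008.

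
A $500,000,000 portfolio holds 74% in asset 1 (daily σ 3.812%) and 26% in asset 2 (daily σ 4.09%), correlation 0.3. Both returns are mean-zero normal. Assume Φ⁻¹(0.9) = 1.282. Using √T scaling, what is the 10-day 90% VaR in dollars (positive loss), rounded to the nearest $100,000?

σ_p = √(0.74²·3.812² + 0.26²·4.09² + 2·0.3·0.74·0.26·3.812·4.09) = 3.300%.
σ_{10d} = 3.300% × √10 = 10.436%.
VaR = 1.282 × 10.436% = 13.379%; on $500,000,000 that is $66,895,000.

$66,900,000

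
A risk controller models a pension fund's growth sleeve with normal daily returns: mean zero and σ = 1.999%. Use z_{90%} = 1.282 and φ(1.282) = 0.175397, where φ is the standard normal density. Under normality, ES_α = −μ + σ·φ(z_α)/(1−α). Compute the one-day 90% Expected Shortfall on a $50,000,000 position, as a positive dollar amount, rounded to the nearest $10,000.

$1,750,000

Tail multiplier: φ(z)/(1−α) = 0.175397 / 0.1 = 1.754.
ES = 1.999% × 1.754 = 3.506%.
On $50,000,000: 0.03506 × $50,000,000 = $1,753,000.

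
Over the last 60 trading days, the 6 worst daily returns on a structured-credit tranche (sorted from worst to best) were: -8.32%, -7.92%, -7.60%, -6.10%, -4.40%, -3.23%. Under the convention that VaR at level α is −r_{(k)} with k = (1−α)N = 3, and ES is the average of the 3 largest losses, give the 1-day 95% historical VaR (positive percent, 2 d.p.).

k = 3; the 3rd lowest return is -7.60%, so VaR = 7.60%.

7.60%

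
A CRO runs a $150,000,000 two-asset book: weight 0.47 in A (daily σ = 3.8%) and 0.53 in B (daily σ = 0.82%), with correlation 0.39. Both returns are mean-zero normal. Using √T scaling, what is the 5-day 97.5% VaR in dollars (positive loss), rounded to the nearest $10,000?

σ_p = √(0.47²·3.8² + 0.53²·0.82² + 2·0.39·0.47·0.53·3.8·0.82) = 1.996%.
σ_{5d} = 1.996% × √5 = 4.463%.
z(97.5%) = 1.960.
VaR = 1.960 × 4.463% = 8.747%; on $150,000,000 that is $13,120,500.

$13,120,000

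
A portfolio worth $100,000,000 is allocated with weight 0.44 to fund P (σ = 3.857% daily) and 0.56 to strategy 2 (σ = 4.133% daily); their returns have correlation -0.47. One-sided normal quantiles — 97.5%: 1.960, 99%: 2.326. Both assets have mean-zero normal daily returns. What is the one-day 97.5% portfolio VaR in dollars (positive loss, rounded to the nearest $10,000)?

σ_p² = 0.44²·3.857² + 0.56²·4.133² + 2·-0.47·0.44·0.56·3.857·4.133 = 4.5447 (%²).
σ_p = √4.5447 = 2.132%.
VaR = 1.960 × 2.132% = 4.179%; on $100,000,000 that is $4,179,000.

$4,180,000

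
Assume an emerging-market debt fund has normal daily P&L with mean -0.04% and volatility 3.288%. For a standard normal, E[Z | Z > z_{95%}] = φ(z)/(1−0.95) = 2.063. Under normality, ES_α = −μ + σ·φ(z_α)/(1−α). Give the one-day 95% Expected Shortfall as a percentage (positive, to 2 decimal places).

ES = −(-0.04%) + 3.288% × 2.063 = 6.823%.

6.82%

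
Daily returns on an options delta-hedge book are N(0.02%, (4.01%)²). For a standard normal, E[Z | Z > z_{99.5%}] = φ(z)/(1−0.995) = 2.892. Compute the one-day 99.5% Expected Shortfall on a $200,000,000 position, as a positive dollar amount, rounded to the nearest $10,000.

ES = −(0.02%) + 4.01% × 2.892 = 11.577%.
On $200,000,000: 0.11577 × $200,000,000 = $23,154,000.

$23,150,000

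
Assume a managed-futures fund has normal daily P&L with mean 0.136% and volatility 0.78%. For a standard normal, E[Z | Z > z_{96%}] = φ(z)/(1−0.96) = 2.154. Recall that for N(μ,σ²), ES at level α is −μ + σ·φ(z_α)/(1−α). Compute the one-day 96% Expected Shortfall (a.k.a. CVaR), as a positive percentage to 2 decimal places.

ES = −(0.136%) + 0.78% × 2.154 = 1.544%.

1.54%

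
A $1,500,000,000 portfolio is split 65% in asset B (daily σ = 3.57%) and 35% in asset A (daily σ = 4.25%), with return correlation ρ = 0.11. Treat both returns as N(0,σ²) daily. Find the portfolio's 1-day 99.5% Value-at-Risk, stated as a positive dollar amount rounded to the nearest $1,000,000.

$112,000,000

σ_p² = 0.65²·3.57² + 0.35²·4.25² + 2·0.11·0.65·0.35·3.57·4.25 = 8.3568 (%²).
σ_p = √8.3568 = 2.891%.
At 99.5%, z = 2.576.
VaR = 2.576 × 2.891% = 7.447%; on $1,500,000,000 that is $111,705,000.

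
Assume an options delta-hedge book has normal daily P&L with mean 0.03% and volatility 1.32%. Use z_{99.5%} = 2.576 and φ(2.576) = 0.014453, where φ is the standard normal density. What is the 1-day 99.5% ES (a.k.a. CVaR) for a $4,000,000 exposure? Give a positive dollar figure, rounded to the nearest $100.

Tail multiplier: φ(z)/(1−α) = 0.014453 / 0.005 = 2.891.
ES = −(0.03%) + 1.32% × 2.891 = 3.786%.
On $4,000,000: 0.03786 × $4,000,000 = $151,440.

$151,400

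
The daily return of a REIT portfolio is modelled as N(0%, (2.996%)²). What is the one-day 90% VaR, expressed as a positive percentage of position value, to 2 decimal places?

3.84%

At 90% one-sided, z = 1.282.
VaR = z·σ = 1.282 × 2.996% = 3.841%.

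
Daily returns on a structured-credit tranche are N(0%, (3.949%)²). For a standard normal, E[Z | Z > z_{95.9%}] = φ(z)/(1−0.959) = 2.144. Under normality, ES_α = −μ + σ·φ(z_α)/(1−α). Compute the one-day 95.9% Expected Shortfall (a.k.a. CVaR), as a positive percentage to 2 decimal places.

ES = 3.949% × 2.144 = 8.467%.

8.47%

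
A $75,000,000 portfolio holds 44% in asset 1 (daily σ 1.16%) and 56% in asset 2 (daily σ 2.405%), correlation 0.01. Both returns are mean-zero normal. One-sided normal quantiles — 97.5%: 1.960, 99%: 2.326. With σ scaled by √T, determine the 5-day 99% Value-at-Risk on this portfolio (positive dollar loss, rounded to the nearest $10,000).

$5,640,000

σ_p = √(0.44²·1.16² + 0.56²·2.405² + 2·0.01·0.44·0.56·1.16·2.405) = 1.445%.
σ_{5d} = 1.445% × √5 = 3.231%.
VaR = 2.326 × 3.231% = 7.515%; on $75,000,000 that is $5,636,250.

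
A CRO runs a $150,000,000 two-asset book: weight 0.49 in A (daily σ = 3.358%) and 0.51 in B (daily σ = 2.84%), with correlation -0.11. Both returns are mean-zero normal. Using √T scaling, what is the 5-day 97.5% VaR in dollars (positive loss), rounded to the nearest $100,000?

σ_p = √(0.49²·3.358² + 0.51²·2.84² + 2·-0.11·0.49·0.51·3.358·2.84) = 2.069%.
σ_{5d} = 2.069% × √5 = 4.626%.
z(97.5%) = 1.960.
VaR = 1.960 × 4.626% = 9.067%; on $150,000,000 that is $13,600,500.

$13,600,000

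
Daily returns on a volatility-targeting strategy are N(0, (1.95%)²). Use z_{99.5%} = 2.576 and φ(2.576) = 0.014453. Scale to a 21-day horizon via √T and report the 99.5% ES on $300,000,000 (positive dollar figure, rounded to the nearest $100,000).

$77,500,000

σ_{21d} = 1.95% × √21 = 8.936%.
ES multiplier = φ(z)/(1−α) = 0.014453/0.005 = 2.891.
ES = 8.936% × 2.891 = 25.834%; on $300,000,000: $77,502,000.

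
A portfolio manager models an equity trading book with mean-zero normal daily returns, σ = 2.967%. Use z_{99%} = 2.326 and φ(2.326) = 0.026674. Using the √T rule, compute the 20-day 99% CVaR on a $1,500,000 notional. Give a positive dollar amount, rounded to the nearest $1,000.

$531,000

σ_{20d} = 2.967% × √20 = 13.269%.
ES multiplier = φ(z)/(1−α) = 0.026674/0.01 = 2.667.
ES = 13.269% × 2.667 = 35.388%; on $1,500,000: $530,820.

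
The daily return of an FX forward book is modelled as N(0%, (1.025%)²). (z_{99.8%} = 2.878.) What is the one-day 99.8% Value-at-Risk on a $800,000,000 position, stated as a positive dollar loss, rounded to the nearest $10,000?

$23,600,000

VaR = z·σ = 2.878 × 1.025% = 2.950%.
On $800,000,000: 0.02950 × $800,000,000 = $23,600,000.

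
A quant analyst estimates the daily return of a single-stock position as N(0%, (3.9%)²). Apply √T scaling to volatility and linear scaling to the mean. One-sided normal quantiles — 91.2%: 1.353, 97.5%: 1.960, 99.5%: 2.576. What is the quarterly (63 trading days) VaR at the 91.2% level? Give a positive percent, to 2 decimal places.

σ_{63d} = 3.9% × √63 = 30.955%.
VaR = 1.353 × 30.955% = 41.882%.

41.88%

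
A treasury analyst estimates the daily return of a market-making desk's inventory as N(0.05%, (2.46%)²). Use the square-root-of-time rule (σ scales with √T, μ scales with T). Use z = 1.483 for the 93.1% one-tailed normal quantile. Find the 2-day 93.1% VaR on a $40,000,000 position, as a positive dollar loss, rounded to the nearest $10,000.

$2,020,000

σ_{2d} = 2.46% × √2 = 3.479%; μ_{2d} = 2 × 0.05% = 0.100%.
VaR = −(0.100%) + 1.483 × 3.479% = 5.059%.
On $40,000,000: 0.05059 × $40,000,000 = $2,023,600.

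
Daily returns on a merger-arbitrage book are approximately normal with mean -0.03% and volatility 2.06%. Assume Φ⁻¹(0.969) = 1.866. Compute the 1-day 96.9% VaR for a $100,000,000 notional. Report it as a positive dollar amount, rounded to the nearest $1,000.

VaR = −μ + z·σ = −(-0.03%) + 1.866 × 2.06% = 3.874%.
On $100,000,000: 0.03874 × $100,000,000 = $3,874,000.

$3,874,000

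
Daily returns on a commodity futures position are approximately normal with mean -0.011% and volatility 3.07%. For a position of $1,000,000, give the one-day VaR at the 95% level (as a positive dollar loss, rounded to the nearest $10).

$50,610

At 95% one-sided, z = 1.645.
VaR = −μ + z·σ = −(-0.011%) + 1.645 × 3.07% = 5.061%.
On $1,000,000: 0.05061 × $1,000,000 = $50,610.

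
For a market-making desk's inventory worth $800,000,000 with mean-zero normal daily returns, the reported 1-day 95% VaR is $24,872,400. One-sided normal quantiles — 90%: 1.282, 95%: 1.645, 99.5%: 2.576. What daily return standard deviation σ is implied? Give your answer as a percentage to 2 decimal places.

1.89%

VaR as a fraction: $24,872,400 / $800,000,000 = 3.109%.
σ = VaR / z = 3.109% / 1.645 = 1.890%.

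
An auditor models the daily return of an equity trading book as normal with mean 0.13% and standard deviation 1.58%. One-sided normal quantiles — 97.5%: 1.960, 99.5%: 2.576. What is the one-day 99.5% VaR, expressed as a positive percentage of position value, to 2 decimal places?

3.94%

VaR = −μ + z·σ = −(0.13%) + 2.576 × 1.58% = 3.940%.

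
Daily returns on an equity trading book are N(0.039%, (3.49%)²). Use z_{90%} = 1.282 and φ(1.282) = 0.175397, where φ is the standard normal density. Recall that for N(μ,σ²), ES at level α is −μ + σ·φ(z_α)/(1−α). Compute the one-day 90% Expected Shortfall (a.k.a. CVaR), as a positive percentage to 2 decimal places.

Tail multiplier: φ(z)/(1−α) = 0.175397 / 0.1 = 1.754.
ES = −(0.039%) + 3.49% × 1.754 = 6.082%.

6.08%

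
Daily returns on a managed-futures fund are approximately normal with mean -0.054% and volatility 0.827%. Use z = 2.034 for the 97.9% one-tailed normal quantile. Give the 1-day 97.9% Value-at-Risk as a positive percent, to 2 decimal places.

VaR = −μ + z·σ = −(-0.054%) + 2.034 × 0.827% = 1.736%.

1.74%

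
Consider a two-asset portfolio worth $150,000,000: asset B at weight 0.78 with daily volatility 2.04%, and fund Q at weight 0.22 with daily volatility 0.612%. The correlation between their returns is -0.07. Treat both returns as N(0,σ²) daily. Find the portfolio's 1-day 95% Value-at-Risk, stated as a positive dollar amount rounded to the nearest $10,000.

$3,920,000

σ_p² = 0.78²·2.04² + 0.22²·0.612² + 2·-0.07·0.78·0.22·2.04·0.612 = 2.5201 (%²).
σ_p = √2.5201 = 1.587%.
At 95%, z = 1.645.
VaR = 1.645 × 1.587% = 2.611%; on $150,000,000 that is $3,916,500.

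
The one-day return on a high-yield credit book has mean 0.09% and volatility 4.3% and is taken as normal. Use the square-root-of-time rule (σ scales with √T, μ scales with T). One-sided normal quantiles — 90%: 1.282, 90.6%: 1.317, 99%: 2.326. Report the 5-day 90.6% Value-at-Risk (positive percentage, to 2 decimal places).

12.21%

σ_{5d} = 4.3% × √5 = 9.615%; μ_{5d} = 5 × 0.09% = 0.450%.
VaR = −(0.450%) + 1.317 × 9.615% = 12.213%.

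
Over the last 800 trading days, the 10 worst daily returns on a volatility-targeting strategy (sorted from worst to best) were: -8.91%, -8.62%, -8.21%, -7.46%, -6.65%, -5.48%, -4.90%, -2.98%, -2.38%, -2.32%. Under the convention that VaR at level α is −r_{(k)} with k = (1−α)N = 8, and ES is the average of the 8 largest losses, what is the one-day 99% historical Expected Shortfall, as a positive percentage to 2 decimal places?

6.65%

The 8 worst returns sum to -53.21%.
ES = −(-53.21%) / 8 = 6.65125% ≈ 6.65%.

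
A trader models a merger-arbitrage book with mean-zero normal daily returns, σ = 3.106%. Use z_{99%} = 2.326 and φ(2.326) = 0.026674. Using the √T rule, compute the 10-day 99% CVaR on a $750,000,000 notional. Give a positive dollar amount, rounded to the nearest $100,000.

σ_{10d} = 3.106% × √10 = 9.822%.
ES multiplier = φ(z)/(1−α) = 0.026674/0.01 = 2.667.
ES = 9.822% × 2.667 = 26.195%; on $750,000,000: $196,462,500.

$196,500,000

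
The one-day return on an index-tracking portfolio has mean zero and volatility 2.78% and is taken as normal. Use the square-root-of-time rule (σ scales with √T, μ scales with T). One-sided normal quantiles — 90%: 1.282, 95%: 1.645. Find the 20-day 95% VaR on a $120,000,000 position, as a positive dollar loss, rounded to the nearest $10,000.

$24,540,000

σ_{20d} = 2.78% × √20 = 12.433%.
VaR = 1.645 × 12.433% = 20.452%.
On $120,000,000: 0.20452 × $120,000,000 = $24,542,400.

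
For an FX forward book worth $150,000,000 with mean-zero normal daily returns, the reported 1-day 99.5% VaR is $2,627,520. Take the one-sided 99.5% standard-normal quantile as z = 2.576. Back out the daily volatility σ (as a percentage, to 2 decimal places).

VaR as a fraction: $2,627,520 / $150,000,000 = 1.752%.
σ = VaR / z = 1.752% / 2.576 = 0.680%.

0.68%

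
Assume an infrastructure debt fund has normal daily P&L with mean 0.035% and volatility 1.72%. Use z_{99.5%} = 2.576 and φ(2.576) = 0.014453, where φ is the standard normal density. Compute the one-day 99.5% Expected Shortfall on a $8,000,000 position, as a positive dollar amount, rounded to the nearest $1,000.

Tail multiplier: φ(z)/(1−α) = 0.014453 / 0.005 = 2.891.
ES = −(0.035%) + 1.72% × 2.891 = 4.938%.
On $8,000,000: 0.04938 × $8,000,000 = $395,040.

$395,000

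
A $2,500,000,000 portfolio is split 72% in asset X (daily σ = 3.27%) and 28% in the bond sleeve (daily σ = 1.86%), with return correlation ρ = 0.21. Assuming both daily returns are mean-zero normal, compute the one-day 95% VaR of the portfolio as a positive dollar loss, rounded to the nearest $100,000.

$103,500,000

σ_p² = 0.72²·3.27² + 0.28²·1.86² + 2·0.21·0.72·0.28·3.27·1.86 = 6.3294 (%²).
σ_p = √6.3294 = 2.516%.
At 95%, z = 1.645.
VaR = 1.645 × 2.516% = 4.139%; on $2,500,000,000 that is $103,475,000.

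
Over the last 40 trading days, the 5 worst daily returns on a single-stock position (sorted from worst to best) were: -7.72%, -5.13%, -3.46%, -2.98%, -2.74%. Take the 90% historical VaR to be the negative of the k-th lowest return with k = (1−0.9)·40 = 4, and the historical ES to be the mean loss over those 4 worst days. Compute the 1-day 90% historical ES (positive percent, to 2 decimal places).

4.82%

The 4 worst returns sum to -19.29%.
ES = −(-19.29%) / 4 = 4.8225% ≈ 4.82%.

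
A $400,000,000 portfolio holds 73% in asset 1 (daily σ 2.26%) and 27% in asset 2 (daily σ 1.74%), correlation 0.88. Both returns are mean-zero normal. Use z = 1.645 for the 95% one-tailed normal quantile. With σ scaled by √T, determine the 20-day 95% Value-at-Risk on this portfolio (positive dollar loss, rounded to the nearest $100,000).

σ_p = √(0.73²·2.26² + 0.27²·1.74² + 2·0.88·0.73·0.27·2.26·1.74) = 2.075%.
σ_{20d} = 2.075% × √20 = 9.280%.
VaR = 1.645 × 9.280% = 15.266%; on $400,000,000 that is $61,064,000.

$61,100,000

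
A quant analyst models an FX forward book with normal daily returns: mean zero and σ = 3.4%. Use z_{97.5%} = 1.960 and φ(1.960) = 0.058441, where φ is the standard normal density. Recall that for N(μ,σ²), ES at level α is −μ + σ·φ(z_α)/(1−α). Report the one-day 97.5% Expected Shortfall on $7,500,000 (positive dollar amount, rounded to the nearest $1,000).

$596,000

Tail multiplier: φ(z)/(1−α) = 0.058441 / 0.025 = 2.338.
ES = 3.4% × 2.338 = 7.949%.
On $7,500,000: 0.07949 × $7,500,000 = $596,175.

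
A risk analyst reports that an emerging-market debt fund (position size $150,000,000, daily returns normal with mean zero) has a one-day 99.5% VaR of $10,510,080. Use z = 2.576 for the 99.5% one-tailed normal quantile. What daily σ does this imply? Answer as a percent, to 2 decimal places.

VaR as a fraction: $10,510,080 / $150,000,000 = 7.007%.
σ = VaR / z = 7.007% / 2.576 = 2.720%.

2.72%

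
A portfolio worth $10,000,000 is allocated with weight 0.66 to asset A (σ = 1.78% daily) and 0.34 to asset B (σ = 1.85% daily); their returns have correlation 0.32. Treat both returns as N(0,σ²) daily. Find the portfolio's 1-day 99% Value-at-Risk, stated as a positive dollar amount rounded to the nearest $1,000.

$349,000

σ_p² = 0.66²·1.78² + 0.34²·1.85² + 2·0.32·0.66·0.34·1.78·1.85 = 2.2487 (%²).
σ_p = √2.2487 = 1.500%.
At 99%, z = 2.326.
VaR = 2.326 × 1.500% = 3.489%; on $10,000,000 that is $348,900.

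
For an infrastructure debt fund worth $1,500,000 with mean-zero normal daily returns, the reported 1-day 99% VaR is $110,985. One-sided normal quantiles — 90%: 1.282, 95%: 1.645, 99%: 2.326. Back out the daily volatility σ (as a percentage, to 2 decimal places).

VaR as a fraction: $110,985 / $1,500,000 = 7.399%.
σ = VaR / z = 7.399% / 2.326 = 3.181%.

3.18%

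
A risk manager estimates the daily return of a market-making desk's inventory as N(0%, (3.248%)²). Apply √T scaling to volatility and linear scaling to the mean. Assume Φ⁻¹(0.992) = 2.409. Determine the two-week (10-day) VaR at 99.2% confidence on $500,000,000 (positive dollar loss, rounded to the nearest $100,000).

$123,700,000

σ_{10d} = 3.248% × √10 = 10.271%.
VaR = 2.409 × 10.271% = 24.743%.
On $500,000,000: 0.24743 × $500,000,000 = $123,715,000.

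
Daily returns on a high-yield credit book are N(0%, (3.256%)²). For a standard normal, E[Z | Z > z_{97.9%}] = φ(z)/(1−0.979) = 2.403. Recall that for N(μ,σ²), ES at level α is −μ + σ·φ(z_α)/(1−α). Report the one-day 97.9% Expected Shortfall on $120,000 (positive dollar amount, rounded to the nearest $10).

$9,390

ES = 3.256% × 2.403 = 7.824%.
On $120,000: 0.07824 × $120,000 = $9,389.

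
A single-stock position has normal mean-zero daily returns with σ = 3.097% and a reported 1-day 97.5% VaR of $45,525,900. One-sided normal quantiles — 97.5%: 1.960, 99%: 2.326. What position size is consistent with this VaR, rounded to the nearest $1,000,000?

$750,000,000

VaR as a fraction of value: z·σ = 1.960 × 3.097% = 6.07012%.
Position = $45,525,900 / 0.0607012 = $750,000,000.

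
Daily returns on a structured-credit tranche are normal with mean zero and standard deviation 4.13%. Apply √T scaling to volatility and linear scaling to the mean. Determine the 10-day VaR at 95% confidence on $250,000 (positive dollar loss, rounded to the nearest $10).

At 95%, z = 1.645.
σ_{10d} = 4.13% × √10 = 13.060%.
VaR = 1.645 × 13.060% = 21.484%.
On $250,000: 0.21484 × $250,000 = $53,710.

$53,710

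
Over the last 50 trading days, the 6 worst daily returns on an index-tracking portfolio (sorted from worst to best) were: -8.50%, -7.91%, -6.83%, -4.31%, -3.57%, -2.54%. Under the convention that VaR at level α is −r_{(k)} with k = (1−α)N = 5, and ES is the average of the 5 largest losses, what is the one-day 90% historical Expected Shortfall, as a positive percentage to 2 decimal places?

6.22%

The 5 worst returns sum to -31.12%.
ES = −(-31.12%) / 5 = 6.224% ≈ 6.22%.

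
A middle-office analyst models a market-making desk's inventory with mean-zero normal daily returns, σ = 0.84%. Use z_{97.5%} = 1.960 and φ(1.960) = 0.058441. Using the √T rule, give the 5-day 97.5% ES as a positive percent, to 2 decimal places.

4.39%

σ_{5d} = 0.84% × √5 = 1.878%.
ES multiplier = φ(z)/(1−α) = 0.058441/0.025 = 2.338.
ES = 1.878% × 2.338 = 4.391%.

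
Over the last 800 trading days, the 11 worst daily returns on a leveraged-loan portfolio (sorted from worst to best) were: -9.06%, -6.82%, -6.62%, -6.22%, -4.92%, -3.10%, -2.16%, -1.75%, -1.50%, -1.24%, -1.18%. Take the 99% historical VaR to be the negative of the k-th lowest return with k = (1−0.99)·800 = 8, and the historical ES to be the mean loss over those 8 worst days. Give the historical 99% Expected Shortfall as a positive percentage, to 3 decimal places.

5.081%

The 8 worst returns sum to -40.65%.
ES = −(-40.65%) / 8 = 5.08125% ≈ 5.081%.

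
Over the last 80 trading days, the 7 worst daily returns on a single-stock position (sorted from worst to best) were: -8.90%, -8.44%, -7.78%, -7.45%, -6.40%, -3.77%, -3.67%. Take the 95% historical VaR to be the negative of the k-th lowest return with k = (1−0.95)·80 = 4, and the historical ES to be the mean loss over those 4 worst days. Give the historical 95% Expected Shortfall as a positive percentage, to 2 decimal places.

8.14%

The 4 worst returns sum to -32.57%.
ES = −(-32.57%) / 4 = 8.1425% ≈ 8.14%.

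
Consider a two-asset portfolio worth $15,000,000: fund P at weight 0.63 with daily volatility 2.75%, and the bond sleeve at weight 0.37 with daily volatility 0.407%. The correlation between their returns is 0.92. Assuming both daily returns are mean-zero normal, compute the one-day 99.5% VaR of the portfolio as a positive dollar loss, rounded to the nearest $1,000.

σ_p² = 0.63²·2.75² + 0.37²·0.407² + 2·0.92·0.63·0.37·2.75·0.407 = 3.5043 (%²).
σ_p = √3.5043 = 1.872%.
At 99.5%, z = 2.576.
VaR = 2.576 × 1.872% = 4.822%; on $15,000,000 that is $723,300.

$723,000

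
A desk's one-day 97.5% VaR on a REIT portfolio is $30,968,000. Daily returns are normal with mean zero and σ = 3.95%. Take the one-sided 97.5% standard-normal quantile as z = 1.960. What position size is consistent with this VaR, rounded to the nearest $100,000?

$400,000,000

VaR as a fraction of value: z·σ = 1.960 × 3.95% = 7.742%.
Position = $30,968,000 / 0.07742 = $400,000,000.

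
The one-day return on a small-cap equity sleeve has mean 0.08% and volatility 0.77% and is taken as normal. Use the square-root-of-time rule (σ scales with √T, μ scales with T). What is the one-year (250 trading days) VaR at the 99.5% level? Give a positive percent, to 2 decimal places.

11.36%

At 99.5%, z = 2.576.
σ_{250d} = 0.77% × √250 = 12.175%; μ_{250d} = 250 × 0.08% = 20.000%.
VaR = −(20.000%) + 2.576 × 12.175% = 11.363%.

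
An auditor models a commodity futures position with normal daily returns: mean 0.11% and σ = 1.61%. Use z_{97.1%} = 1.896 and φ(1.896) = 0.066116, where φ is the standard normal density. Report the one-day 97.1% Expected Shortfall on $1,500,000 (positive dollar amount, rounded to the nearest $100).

Tail multiplier: φ(z)/(1−α) = 0.066116 / 0.029 = 2.280.
ES = −(0.11%) + 1.61% × 2.280 = 3.561%.
On $1,500,000: 0.03561 × $1,500,000 = $53,415.

$53,400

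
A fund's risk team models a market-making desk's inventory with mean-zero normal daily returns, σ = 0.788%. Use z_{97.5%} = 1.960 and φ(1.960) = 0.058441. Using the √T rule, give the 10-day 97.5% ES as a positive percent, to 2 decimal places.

σ_{10d} = 0.788% × √10 = 2.492%.
ES multiplier = φ(z)/(1−α) = 0.058441/0.025 = 2.338.
ES = 2.492% × 2.338 = 5.826%.

5.83%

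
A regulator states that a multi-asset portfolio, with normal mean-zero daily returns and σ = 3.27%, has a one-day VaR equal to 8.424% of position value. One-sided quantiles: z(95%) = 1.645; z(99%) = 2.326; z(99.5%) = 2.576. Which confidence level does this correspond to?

99.5%

Implied z = VaR/σ = 8.424 / 3.27 = 2.576.
This matches z(99.5%) = 2.576.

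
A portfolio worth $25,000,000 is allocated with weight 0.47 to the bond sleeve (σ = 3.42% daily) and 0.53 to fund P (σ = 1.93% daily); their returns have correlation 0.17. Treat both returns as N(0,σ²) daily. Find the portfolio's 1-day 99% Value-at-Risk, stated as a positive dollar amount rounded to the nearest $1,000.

σ_p² = 0.47²·3.42² + 0.53²·1.93² + 2·0.17·0.47·0.53·3.42·1.93 = 4.1891 (%²).
σ_p = √4.1891 = 2.047%.
At 99%, z = 2.326.
VaR = 2.326 × 2.047% = 4.761%; on $25,000,000 that is $1,190,250.

$1,190,000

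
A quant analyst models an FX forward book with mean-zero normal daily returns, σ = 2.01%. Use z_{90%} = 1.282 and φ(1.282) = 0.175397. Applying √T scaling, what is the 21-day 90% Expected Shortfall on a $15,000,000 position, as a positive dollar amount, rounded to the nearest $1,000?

$2,423,000

σ_{21d} = 2.01% × √21 = 9.211%.
ES multiplier = φ(z)/(1−α) = 0.175397/0.1 = 1.754.
ES = 9.211% × 1.754 = 16.156%; on $15,000,000: $2,423,400.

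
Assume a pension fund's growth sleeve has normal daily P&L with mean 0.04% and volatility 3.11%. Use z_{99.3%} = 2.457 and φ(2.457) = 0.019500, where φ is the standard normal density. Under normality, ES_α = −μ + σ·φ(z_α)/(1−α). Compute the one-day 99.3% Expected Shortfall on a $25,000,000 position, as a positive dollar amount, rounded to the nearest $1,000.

$2,156,000

Tail multiplier: φ(z)/(1−α) = 0.019500 / 0.007 = 2.786.
ES = −(0.04%) + 3.11% × 2.786 = 8.624%.
On $25,000,000: 0.08624 × $25,000,000 = $2,156,000.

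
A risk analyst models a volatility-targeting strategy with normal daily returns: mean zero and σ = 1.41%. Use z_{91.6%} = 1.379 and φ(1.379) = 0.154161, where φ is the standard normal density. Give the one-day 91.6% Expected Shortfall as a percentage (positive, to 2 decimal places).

Tail multiplier: φ(z)/(1−α) = 0.154161 / 0.084 = 1.835.
ES = 1.41% × 1.835 = 2.587%.

2.59%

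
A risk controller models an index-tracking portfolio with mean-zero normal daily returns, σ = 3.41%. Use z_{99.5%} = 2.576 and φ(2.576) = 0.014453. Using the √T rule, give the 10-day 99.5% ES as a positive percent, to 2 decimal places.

σ_{10d} = 3.41% × √10 = 10.783%.
ES multiplier = φ(z)/(1−α) = 0.014453/0.005 = 2.891.
ES = 10.783% × 2.891 = 31.174%.

31.17%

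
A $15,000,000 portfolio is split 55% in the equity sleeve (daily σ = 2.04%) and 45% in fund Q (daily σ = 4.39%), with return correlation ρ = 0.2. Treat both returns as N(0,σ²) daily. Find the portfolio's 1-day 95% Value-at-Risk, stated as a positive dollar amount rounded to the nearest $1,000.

$607,000

σ_p² = 0.55²·2.04² + 0.45²·4.39² + 2·0.2·0.55·0.45·2.04·4.39 = 6.0481 (%²).
σ_p = √6.0481 = 2.459%.
At 95%, z = 1.645.
VaR = 1.645 × 2.459% = 4.045%; on $15,000,000 that is $606,750.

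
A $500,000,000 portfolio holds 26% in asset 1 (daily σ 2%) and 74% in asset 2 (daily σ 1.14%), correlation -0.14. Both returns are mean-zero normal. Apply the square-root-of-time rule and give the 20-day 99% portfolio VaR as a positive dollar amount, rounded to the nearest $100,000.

σ_p = √(0.26²·2² + 0.74²·1.14² + 2·-0.14·0.26·0.74·2·1.14) = 0.927%.
σ_{20d} = 0.927% × √20 = 4.146%.
z(99%) = 2.326.
VaR = 2.326 × 4.146% = 9.644%; on $500,000,000 that is $48,220,000.

$48,200,000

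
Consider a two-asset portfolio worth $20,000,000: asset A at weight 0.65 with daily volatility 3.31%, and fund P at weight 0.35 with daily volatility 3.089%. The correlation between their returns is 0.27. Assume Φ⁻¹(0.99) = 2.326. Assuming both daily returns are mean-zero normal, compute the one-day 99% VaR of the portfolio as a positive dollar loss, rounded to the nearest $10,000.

σ_p² = 0.65²·3.31² + 0.35²·3.089² + 2·0.27·0.65·0.35·3.31·3.089 = 7.0539 (%²).
σ_p = √7.0539 = 2.656%.
VaR = 2.326 × 2.656% = 6.178%; on $20,000,000 that is $1,235,600.

$1,240,000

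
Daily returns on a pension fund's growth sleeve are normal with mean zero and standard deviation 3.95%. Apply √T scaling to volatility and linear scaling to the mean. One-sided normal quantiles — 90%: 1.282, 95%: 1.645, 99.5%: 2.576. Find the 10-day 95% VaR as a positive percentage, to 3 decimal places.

σ_{10d} = 3.95% × √10 = 12.491%.
VaR = 1.645 × 12.491% = 20.548%.

20.548%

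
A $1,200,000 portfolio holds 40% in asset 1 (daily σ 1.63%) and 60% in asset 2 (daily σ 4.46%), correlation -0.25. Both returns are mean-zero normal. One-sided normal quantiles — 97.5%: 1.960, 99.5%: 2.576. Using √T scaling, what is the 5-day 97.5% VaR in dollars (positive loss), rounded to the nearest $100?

σ_p = √(0.4²·1.63² + 0.6²·4.46² + 2·-0.25·0.4·0.6·1.63·4.46) = 2.591%.
σ_{5d} = 2.591% × √5 = 5.794%.
VaR = 1.960 × 5.794% = 11.356%; on $1,200,000 that is $136,272.

$136,300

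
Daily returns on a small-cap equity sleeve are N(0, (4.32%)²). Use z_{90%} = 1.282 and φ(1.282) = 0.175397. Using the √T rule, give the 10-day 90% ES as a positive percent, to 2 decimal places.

σ_{10d} = 4.32% × √10 = 13.661%.
ES multiplier = φ(z)/(1−α) = 0.175397/0.1 = 1.754.
ES = 13.661% × 1.754 = 23.961%.

23.96%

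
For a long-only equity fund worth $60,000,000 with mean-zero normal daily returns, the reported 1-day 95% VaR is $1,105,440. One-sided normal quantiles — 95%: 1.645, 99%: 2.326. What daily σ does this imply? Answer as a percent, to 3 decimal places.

1.120%

VaR as a fraction: $1,105,440 / $60,000,000 = 1.842%.
σ = VaR / z = 1.842% / 1.645 = 1.120%.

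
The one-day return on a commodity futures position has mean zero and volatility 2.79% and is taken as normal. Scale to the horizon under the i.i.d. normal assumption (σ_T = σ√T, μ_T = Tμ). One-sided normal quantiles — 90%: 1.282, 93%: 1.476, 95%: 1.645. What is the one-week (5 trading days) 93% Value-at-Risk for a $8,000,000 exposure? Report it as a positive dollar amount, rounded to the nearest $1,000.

$737,000

σ_{5d} = 2.79% × √5 = 6.239%.
VaR = 1.476 × 6.239% = 9.209%.
On $8,000,000: 0.09209 × $8,000,000 = $736,720.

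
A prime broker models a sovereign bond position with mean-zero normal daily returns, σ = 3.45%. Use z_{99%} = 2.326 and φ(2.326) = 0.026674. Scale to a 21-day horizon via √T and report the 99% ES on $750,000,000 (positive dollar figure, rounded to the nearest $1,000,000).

σ_{21d} = 3.45% × √21 = 15.810%.
ES multiplier = φ(z)/(1−α) = 0.026674/0.01 = 2.667.
ES = 15.810% × 2.667 = 42.165%; on $750,000,000: $316,237,500.

$316,000,000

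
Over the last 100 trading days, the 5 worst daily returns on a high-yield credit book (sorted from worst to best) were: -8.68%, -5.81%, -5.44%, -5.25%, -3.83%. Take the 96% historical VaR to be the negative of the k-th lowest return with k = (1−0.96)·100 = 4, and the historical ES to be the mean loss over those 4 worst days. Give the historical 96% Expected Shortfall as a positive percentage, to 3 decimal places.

6.295%

The 4 worst returns sum to -25.18%.
ES = −(-25.18%) / 4 = 6.295%.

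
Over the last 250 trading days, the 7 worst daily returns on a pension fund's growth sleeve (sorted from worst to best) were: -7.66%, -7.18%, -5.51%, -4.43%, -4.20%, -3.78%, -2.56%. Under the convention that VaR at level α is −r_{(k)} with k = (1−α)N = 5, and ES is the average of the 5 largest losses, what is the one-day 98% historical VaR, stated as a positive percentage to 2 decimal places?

k = 5; the 5th lowest return is -4.20%, so VaR = 4.20%.

4.20%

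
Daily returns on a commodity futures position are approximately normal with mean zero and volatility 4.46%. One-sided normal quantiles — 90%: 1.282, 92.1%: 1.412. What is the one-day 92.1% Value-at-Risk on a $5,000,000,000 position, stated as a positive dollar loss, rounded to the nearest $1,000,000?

VaR = z·σ = 1.412 × 4.46% = 6.298%.
On $5,000,000,000: 0.06298 × $5,000,000,000 = $314,900,000.

$315,000,000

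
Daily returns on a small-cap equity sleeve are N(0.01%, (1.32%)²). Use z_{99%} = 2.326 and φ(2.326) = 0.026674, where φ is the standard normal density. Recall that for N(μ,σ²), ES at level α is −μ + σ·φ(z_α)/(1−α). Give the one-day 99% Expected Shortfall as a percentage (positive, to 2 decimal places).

Tail multiplier: φ(z)/(1−α) = 0.026674 / 0.01 = 2.667.
ES = −(0.01%) + 1.32% × 2.667 = 3.510%.

3.51%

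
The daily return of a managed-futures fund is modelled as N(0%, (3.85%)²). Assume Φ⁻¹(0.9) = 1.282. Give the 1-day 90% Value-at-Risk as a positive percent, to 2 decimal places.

4.94%

VaR = z·σ = 1.282 × 3.85% = 4.936%.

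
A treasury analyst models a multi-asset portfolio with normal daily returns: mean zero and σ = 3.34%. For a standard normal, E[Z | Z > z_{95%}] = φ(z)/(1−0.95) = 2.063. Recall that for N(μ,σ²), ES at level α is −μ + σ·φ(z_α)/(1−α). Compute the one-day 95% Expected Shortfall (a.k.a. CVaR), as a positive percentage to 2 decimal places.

ES = 3.34% × 2.063 = 6.890%.

6.89%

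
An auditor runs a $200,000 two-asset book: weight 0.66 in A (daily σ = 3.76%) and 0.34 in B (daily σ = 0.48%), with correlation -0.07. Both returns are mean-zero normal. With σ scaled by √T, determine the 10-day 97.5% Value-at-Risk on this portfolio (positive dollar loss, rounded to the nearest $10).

σ_p = √(0.66²·3.76² + 0.34²·0.48² + 2·-0.07·0.66·0.34·3.76·0.48) = 2.476%.
σ_{10d} = 2.476% × √10 = 7.830%.
z(97.5%) = 1.960.
VaR = 1.960 × 7.830% = 15.347%; on $200,000 that is $30,694.

$30,690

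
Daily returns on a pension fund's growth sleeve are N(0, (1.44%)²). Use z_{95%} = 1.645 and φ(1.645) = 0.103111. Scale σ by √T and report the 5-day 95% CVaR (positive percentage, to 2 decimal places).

6.64%

σ_{5d} = 1.44% × √5 = 3.220%.
ES multiplier = φ(z)/(1−α) = 0.103111/0.05 = 2.062.
ES = 3.220% × 2.062 = 6.640%.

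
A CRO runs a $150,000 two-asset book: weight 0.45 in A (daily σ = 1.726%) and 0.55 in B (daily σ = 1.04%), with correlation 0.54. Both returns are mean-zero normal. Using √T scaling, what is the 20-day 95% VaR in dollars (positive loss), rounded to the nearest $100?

$13,100

σ_p = √(0.45²·1.726² + 0.55²·1.04² + 2·0.54·0.45·0.55·1.726·1.04) = 1.188%.
σ_{20d} = 1.188% × √20 = 5.313%.
z(95%) = 1.645.
VaR = 1.645 × 5.313% = 8.740%; on $150,000 that is $13,110.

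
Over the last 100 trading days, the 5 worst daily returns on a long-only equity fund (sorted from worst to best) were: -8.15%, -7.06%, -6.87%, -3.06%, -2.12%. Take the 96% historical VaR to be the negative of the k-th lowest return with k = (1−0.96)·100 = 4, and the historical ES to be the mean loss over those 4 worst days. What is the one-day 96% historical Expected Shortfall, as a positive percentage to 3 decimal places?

The 4 worst returns sum to -25.14%.
ES = −(-25.14%) / 4 = 6.285%.

6.285%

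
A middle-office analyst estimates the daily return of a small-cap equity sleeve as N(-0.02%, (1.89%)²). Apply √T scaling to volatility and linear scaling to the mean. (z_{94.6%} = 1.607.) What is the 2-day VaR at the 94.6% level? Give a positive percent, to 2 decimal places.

4.34%

σ_{2d} = 1.89% × √2 = 2.673%; μ_{2d} = 2 × -0.02% = -0.040%.
VaR = −(-0.040%) + 1.607 × 2.673% = 4.336%.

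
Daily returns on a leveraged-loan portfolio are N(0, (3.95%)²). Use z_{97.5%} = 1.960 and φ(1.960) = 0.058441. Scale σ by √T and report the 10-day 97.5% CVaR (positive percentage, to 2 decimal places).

29.20%

σ_{10d} = 3.95% × √10 = 12.491%.
ES multiplier = φ(z)/(1−α) = 0.058441/0.025 = 2.338.
ES = 12.491% × 2.338 = 29.204%.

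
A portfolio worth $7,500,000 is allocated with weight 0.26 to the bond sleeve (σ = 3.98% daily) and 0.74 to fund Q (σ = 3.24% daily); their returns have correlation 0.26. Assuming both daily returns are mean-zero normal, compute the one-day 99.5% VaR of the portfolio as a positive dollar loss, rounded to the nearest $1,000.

σ_p² = 0.26²·3.98² + 0.74²·3.24² + 2·0.26·0.26·0.74·3.98·3.24 = 8.1094 (%²).
σ_p = √8.1094 = 2.848%.
At 99.5%, z = 2.576.
VaR = 2.576 × 2.848% = 7.336%; on $7,500,000 that is $550,200.

$550,000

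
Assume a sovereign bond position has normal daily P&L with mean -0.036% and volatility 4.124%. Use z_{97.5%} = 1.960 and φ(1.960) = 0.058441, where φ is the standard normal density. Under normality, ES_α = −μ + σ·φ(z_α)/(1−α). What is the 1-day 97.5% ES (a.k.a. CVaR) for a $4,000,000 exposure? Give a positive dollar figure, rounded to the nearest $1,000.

$387,000

Tail multiplier: φ(z)/(1−α) = 0.058441 / 0.025 = 2.338.
ES = −(-0.036%) + 4.124% × 2.338 = 9.678%.
On $4,000,000: 0.09678 × $4,000,000 = $387,120.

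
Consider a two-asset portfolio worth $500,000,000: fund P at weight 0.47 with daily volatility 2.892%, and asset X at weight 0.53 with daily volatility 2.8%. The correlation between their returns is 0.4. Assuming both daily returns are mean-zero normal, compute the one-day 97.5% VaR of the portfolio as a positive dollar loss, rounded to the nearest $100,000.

$23,300,000

σ_p² = 0.47²·2.892² + 0.53²·2.8² + 2·0.4·0.47·0.53·2.892·2.8 = 5.6635 (%²).
σ_p = √5.6635 = 2.380%.
At 97.5%, z = 1.960.
VaR = 1.960 × 2.380% = 4.665%; on $500,000,000 that is $23,325,000.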